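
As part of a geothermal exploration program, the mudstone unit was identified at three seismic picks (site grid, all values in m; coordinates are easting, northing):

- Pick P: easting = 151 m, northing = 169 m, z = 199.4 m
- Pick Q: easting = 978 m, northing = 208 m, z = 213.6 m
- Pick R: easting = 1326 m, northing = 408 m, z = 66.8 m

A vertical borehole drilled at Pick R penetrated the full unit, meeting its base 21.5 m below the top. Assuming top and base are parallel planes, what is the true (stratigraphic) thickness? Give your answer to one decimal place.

16.5 m

Two edge vectors: Pick P→Pick Q = (827, 39, 14.2), Pick P→Pick R = (1175, 239, -132.6).
Normal n = (Pick P→Pick Q) × (Pick P→Pick R) = (-8565.2, 126345.2, 151828).
So ∂z/∂easting = −n_x/n_z = 0.05641 and ∂z/∂northing = −n_y/n_z = −0.83216.
|∇z| = √(a²+b²) = 0.83407, so dip δ = arctan(0.83407) = 39.83°.
True thickness = vertical thickness × cos δ = 21.5 × cos 39.83° = 16.5 m.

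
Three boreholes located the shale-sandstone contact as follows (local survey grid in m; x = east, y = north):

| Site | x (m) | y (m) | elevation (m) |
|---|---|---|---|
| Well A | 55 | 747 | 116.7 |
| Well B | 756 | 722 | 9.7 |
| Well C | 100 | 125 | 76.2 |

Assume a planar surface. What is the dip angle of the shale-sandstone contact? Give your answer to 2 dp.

9.10°

Two edge vectors: Well A→Well B = (701, -25, -107), Well A→Well C = (45, -622, -40.5).
Normal n = (Well A→Well B) × (Well A→Well C) = (-65541.5, 23575.5, -434897).
So ∂z/∂x = −n_x/n_z = −0.15071 and ∂z/∂y = −n_y/n_z = 0.05421.
Gradient magnitude |∇z| = √(a² + b²) = √(0.02271 + 0.00294) = 0.16016.
True dip = arctan(0.16016) = 9.10°, dipping toward ESE (azimuth ≈ 110°).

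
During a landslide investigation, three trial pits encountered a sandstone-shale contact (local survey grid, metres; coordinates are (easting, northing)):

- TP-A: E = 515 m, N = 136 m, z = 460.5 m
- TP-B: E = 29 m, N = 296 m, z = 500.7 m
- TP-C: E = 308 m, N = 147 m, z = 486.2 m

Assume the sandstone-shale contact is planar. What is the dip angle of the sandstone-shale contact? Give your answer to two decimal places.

11.31°

Two edge vectors: TP-A→TP-B = (-486, 160, 40.2), TP-A→TP-C = (-207, 11, 25.7).
Normal n = (TP-A→TP-B) × (TP-A→TP-C) = (3669.8, 4168.8, 27774).
So ∂z/∂E = −n_x/n_z = −0.13213 and ∂z/∂N = −n_y/n_z = −0.15010.
Gradient magnitude |∇z| = √(a² + b²) = √(0.01746 + 0.02253) = 0.19997.
True dip = arctan(0.19997) = 11.31°, dipping toward NE (azimuth ≈ 041°).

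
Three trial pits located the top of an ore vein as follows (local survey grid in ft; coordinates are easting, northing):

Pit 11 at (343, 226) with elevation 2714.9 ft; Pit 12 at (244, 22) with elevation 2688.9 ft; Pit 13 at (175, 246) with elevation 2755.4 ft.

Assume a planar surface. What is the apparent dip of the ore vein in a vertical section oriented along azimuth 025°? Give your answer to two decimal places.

Let the plane be z = a·easting + b·northing + c.
Pit 12−Pit 11: −99a − 204b = −26;  Pit 13−Pit 11: −168a + 20b = 40.5.
Solving gives a = −0.21356, b = 0.23109.
Unit vector along 025° is (sin 25°, cos 25°) = (0.4226, 0.9063).
Slope in that direction = a·(0.4226) + b·(0.9063) = 0.11918.
Apparent dip = arctan|0.11918| = 6.80° (true dip is 17.5°, so apparent ≤ true as expected).

6.80°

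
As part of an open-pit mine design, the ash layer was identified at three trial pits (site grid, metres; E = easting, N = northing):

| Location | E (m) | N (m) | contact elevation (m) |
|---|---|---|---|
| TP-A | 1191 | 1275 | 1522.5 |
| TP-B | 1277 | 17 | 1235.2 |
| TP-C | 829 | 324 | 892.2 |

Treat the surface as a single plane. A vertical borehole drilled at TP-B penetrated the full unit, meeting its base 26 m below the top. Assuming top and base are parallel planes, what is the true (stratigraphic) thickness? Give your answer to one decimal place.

Two edge vectors: TP-A→TP-B = (86, -1258, -287.3), TP-A→TP-C = (-362, -951, -630.3).
Normal n = (TP-A→TP-B) × (TP-A→TP-C) = (519695.1, 158208.4, -537182).
So ∂z/∂E = −n_x/n_z = 0.96745 and ∂z/∂N = −n_y/n_z = 0.29452.
|∇z| = √(a²+b²) = 1.01128, so dip δ = arctan(1.01128) = 45.32°.
True thickness = vertical thickness × cos δ = 26 × cos 45.32° = 18.3 m.

18.3 m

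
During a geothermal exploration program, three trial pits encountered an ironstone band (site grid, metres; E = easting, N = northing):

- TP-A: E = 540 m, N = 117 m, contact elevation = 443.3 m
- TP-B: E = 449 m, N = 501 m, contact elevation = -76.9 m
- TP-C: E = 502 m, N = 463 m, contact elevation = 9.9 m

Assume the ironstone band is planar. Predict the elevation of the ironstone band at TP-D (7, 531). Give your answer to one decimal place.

Two edge vectors: TP-A→TP-B = (-91, 384, -520.2), TP-A→TP-C = (-38, 346, -433.4).
Normal n = (TP-A→TP-B) × (TP-A→TP-C) = (13563.6, -19671.8, -16894).
So ∂z/∂E = −n_x/n_z = 0.80286 and ∂z/∂N = −n_y/n_z = −1.16443.
Intercept c from TP-A: 443.3 − 433.55 + 136.24 = 145.99.
At (7, 531): z = 5.6 − 618.3 + 145.99 = -466.7 m.

-466.7 m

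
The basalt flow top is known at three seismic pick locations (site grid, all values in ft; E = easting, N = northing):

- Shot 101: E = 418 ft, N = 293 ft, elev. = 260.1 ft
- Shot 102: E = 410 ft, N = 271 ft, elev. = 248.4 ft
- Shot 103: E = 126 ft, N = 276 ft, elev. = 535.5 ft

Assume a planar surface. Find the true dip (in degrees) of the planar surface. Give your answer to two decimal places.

Two edge vectors: Shot 101→Shot 102 = (-8, -22, -11.7), Shot 101→Shot 103 = (-292, -17, 275.4).
Normal n = (Shot 101→Shot 102) × (Shot 101→Shot 103) = (-6257.7, 5619.6, -6288).
So ∂z/∂E = −n_x/n_z = −0.99518 and ∂z/∂N = −n_y/n_z = 0.89370.
Gradient magnitude |∇z| = √(a² + b²) = √(0.99039 + 0.79870) = 1.33757.
True dip = arctan(1.33757) = 53.22°, dipping toward SE (azimuth ≈ 132°).

53.22°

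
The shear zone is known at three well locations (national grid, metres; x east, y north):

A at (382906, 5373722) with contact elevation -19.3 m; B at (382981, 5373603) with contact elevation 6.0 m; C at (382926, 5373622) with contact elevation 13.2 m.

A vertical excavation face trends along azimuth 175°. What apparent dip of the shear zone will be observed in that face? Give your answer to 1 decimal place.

19.4°

Two edge vectors: A→B = (75, -119, 25.3), A→C = (20, -100, 32.5).
Normal n = (A→B) × (A→C) = (-1337.5, -1931.5, -5120).
So ∂z/∂x = −n_x/n_z = −0.26123 and ∂z/∂y = −n_y/n_z = −0.37725.
Unit vector along 175° is (sin 175°, cos 175°) = (0.0872, -0.9962).
Slope in that direction = a·(0.0872) + b·(-0.9962) = 0.35304.
Apparent dip = arctan|0.35304| = 19.4° (true dip is 24.6°, so apparent ≤ true as expected).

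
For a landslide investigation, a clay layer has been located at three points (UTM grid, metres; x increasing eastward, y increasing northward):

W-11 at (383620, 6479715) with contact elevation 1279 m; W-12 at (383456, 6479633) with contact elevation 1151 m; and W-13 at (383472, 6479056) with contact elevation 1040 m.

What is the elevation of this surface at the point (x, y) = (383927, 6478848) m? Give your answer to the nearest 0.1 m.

1303.2 m

Two edge vectors: W-11→W-12 = (-164, -82, -128), W-11→W-13 = (-148, -659, -239).
Normal n = (W-11→W-12) × (W-11→W-13) = (-64754, -20252, 95940).
So ∂z/∂x = −n_x/n_z = 0.674942673 and ∂z/∂y = −n_y/n_z = 0.211090265.
Intercept c from W-11: 1279 − 258921.51 − 1367804.75 = −1625447.26.
At (383927, 6478848): z = 259128.7 + 1367621.7 − 1625447.26 = 1303.2 m.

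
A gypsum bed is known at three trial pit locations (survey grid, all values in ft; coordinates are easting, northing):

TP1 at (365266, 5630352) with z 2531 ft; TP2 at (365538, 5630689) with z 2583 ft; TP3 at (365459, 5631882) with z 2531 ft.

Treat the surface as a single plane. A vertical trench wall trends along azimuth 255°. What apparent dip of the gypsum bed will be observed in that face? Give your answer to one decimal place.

11.9°

Let the plane be z = a·easting + b·northing + c.
TP2−TP1: 272a + 337b = 52;  TP3−TP1: 193a + 1530b = 0.
Solving gives a = 0.22659, b = −0.02858.
Unit vector along 255° is (sin 255°, cos 255°) = (-0.9659, -0.2588).
Slope in that direction = a·(-0.9659) + b·(-0.2588) = −0.21147.
Apparent dip = arctan|0.21147| = 11.9° (true dip is 12.9°, so apparent ≤ true as expected).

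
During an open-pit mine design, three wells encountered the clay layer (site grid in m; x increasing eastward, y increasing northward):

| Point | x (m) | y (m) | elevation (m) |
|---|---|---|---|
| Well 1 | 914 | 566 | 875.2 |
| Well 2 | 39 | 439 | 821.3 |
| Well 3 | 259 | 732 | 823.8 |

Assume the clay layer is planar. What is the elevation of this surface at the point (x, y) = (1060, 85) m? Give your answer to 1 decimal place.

905.5 m

Let the plane be z = a·x + b·y + c.
Well 2−Well 1: −875a − 127b = −53.9;  Well 3−Well 1: −655a + 166b = −51.4.
Solving gives a = 0.067744, b = −0.042334.
Then c = 875.2 − a·914 − b·566 = 837.24.
At (1060, 85): z = 71.8 − 3.6 + 837.24 = 905.5 m.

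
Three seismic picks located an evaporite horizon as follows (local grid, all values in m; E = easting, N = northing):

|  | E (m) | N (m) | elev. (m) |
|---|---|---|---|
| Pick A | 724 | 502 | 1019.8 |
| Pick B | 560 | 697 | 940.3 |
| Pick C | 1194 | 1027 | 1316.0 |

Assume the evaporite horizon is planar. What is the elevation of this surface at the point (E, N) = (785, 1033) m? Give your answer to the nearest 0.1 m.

1087.4 m

Let the plane be z = a·E + b·N + c.
Pick B−Pick A: −164a + 195b = −79.5;  Pick C−Pick A: 470a + 525b = 296.2.
Solving gives a = 0.559755, b = 0.063076.
Then c = 1019.8 − a·724 − b·502 = 582.87.
At (785, 1033): z = 439.4 + 65.2 + 582.87 = 1087.4 m.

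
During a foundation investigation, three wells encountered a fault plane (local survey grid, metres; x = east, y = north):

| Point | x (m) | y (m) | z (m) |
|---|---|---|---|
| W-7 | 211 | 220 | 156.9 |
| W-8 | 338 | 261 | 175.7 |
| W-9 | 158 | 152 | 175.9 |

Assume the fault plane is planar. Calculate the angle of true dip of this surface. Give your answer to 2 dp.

31.64°

Two edge vectors: W-7→W-8 = (127, 41, 18.8), W-7→W-9 = (-53, -68, 19).
Normal n = (W-7→W-8) × (W-7→W-9) = (2057.4, -3409.4, -6463).
So ∂z/∂x = −n_x/n_z = 0.31834 and ∂z/∂y = −n_y/n_z = −0.52753.
Gradient magnitude |∇z| = √(a² + b²) = √(0.10134 + 0.27828) = 0.61613.
True dip = arctan(0.61613) = 31.64°, dipping toward NNW (azimuth ≈ 329°).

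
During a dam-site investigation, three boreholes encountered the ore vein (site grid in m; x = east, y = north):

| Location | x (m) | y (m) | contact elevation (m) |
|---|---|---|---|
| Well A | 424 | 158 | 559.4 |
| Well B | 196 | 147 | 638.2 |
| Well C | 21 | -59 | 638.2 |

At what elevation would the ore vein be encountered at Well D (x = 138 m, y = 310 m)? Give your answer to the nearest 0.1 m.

709.0 m

Two edge vectors: Well A→Well B = (-228, -11, 78.8), Well A→Well C = (-403, -217, 78.8).
Normal n = (Well A→Well B) × (Well A→Well C) = (16232.8, -13790, 45043).
So ∂z/∂x = −n_x/n_z = −0.36038 and ∂z/∂y = −n_y/n_z = 0.30615.
Intercept c from Well A: 559.4 + 152.80 − 48.37 = 663.83.
At (138, 310): z = −49.7 + 94.9 + 663.83 = 709.0 m.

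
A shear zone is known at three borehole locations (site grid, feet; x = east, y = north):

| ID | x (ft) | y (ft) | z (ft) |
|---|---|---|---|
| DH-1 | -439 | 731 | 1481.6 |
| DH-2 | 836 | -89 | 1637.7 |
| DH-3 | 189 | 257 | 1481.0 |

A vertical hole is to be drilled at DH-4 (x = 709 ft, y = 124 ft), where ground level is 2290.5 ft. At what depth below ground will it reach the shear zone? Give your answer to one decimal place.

523.2 ft

Let the plane be z = a·x + b·y + c.
DH-2−DH-1: 1275a − 820b = 156.1;  DH-3−DH-1: 628a − 474b = −0.6.
Solving gives a = 0.83324, b = 1.10522.
Then c = 1481.6 − a·-439 − b·731 = 1039.48.
At (709, 124): z_contact = 590.77 + 137.05 + 1039.48 = 1767.29 ft.
Depth below ground = 2290.5 − 1767.29 = 523.2 ft.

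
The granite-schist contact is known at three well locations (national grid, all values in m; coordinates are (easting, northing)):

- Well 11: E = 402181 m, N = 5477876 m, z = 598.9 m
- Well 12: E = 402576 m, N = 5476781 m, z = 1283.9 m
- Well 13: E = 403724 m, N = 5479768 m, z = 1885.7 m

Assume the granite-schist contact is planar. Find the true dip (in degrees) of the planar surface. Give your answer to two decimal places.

Two edge vectors: Well 11→Well 12 = (395, -1095, 685), Well 11→Well 13 = (1543, 1892, 1286.8).
Normal n = (Well 11→Well 12) × (Well 11→Well 13) = (-2705066, 548669, 2436925).
So ∂z/∂E = −n_x/n_z = 1.11003 and ∂z/∂N = −n_y/n_z = −0.22515.
Gradient magnitude |∇z| = √(a² + b²) = √(1.23217 + 0.05069) = 1.13264.
True dip = arctan(1.13264) = 48.56°, dipping toward WNW (azimuth ≈ 281°).

48.56°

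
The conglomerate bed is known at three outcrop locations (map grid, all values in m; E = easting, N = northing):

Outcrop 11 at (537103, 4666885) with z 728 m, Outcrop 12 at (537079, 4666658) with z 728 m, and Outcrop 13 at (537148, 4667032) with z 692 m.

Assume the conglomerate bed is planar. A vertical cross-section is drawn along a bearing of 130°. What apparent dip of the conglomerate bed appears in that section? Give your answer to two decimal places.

Let the plane be z = a·E + b·N + c.
Outcrop 12−Outcrop 11: −24a − 227b = 0;  Outcrop 13−Outcrop 11: 45a + 147b = −36.
Solving gives a = −1.22207, b = 0.12921.
Unit vector along 130° is (sin 130°, cos 130°) = (0.7660, -0.6428).
Slope in that direction = a·(0.7660) + b·(-0.6428) = −1.01921.
Apparent dip = arctan|1.01921| = 45.55° (true dip is 50.9°, so apparent ≤ true as expected).

45.55°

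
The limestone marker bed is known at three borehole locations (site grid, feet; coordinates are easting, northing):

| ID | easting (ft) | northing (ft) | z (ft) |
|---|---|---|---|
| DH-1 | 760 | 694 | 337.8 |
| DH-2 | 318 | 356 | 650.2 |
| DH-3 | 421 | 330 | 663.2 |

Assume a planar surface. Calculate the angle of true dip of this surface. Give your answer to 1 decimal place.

39.5°

Let the plane be z = a·easting + b·northing + c.
DH-2−DH-1: −442a − 338b = 312.4;  DH-3−DH-1: −339a − 364b = 325.4.
Solving gives a = −0.08052, b = −0.81897.
Gradient magnitude |∇z| = √(a² + b²) = √(0.00648 + 0.67071) = 0.82292.
True dip = arctan(0.82292) = 39.5°, dipping toward N (azimuth ≈ 006°).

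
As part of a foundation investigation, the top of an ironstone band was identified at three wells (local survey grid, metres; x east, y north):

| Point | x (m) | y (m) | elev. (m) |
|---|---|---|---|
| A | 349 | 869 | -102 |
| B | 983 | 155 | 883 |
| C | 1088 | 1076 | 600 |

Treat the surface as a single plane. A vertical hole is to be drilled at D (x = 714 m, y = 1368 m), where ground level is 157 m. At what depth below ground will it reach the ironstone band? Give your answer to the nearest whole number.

83 m

Let the plane be z = a·x + b·y + c.
B−A: 634a − 714b = 985;  C−A: 739a + 207b = 702.
Solving gives a = 1.07018, b = −0.42928.
Then c = -102 − a·349 − b·869 = −102.45.
At (714, 1368): z_contact = 764.1 − 587.3 − 102.45 = 74.4 m.
Depth below ground = 157 − 74.4 = 83 m.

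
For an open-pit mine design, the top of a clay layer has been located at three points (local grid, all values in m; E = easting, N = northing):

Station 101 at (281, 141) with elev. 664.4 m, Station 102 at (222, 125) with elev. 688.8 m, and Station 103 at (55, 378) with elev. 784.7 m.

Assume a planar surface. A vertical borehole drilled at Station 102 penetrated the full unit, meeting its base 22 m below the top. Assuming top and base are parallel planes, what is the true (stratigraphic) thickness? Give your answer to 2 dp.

Let the plane be z = a·E + b·N + c.
Station 102−Station 101: −59a − 16b = 24.4;  Station 103−Station 101: −226a + 237b = 120.3.
Solving gives a = −0.43796, b = 0.08997.
|∇z| = √(a²+b²) = 0.44710, so dip δ = arctan(0.44710) = 24.09°.
True thickness = vertical thickness × cos δ = 22 × cos 24.09° = 20.08 m.

20.08 m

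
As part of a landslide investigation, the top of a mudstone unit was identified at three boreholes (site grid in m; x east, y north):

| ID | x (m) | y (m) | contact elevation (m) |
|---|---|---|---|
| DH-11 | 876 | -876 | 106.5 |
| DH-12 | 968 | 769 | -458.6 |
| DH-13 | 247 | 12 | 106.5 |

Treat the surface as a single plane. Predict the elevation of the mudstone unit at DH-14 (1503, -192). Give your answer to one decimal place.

Let the plane be z = a·x + b·y + c.
DH-12−DH-11: 92a + 1645b = −565.1;  DH-13−DH-11: −629a + 888b = 0.
Solving gives a = −0.449488, b = −0.318387.
Then c = 106.5 − a·876 − b·-876 = 221.34.
At (1503, -192): z = −675.6 + 61.1 + 221.34 = -393.1 m.

-393.1 m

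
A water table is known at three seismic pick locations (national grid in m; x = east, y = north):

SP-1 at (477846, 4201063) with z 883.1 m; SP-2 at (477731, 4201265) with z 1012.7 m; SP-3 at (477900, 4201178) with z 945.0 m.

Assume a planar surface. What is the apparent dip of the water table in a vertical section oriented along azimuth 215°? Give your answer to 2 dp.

Let the plane be z = a·x + b·y + c.
SP-2−SP-1: −115a + 202b = 129.6;  SP-3−SP-1: 54a + 115b = 61.9.
Solving gives a = −0.09946, b = 0.58496.
Unit vector along 215° is (sin 215°, cos 215°) = (-0.5736, -0.8192).
Slope in that direction = a·(-0.5736) + b·(-0.8192) = −0.42213.
Apparent dip = arctan|0.42213| = 22.89° (true dip is 30.7°, so apparent ≤ true as expected).

22.89°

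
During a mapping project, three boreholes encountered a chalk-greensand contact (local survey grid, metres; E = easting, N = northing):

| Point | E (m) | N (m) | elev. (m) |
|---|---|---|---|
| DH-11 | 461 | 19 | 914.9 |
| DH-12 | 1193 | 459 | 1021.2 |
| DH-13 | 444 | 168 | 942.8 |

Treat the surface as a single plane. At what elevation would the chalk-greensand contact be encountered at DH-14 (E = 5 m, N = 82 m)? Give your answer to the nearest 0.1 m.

Two edge vectors: DH-11→DH-12 = (732, 440, 106.3), DH-11→DH-13 = (-17, 149, 27.9).
Normal n = (DH-11→DH-12) × (DH-11→DH-13) = (-3562.7, -22229.9, 116548).
So ∂z/∂E = −n_x/n_z = 0.030569 and ∂z/∂N = −n_y/n_z = 0.190736.
Intercept c from DH-11: 914.9 − 14.09 − 3.62 = 897.18.
At (5, 82): z = 0.2 + 15.6 + 897.18 = 913.0 m.

913.0 m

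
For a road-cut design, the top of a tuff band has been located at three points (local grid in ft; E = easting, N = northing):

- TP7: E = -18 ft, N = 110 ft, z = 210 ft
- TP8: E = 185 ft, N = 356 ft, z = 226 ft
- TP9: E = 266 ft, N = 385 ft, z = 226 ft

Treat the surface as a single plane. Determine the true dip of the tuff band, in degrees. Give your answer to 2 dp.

Let the plane be z = a·E + b·N + c.
TP8−TP7: 203a + 246b = 16;  TP9−TP7: 284a + 275b = 16.
Solving gives a = −0.03305, b = 0.09231.
Gradient magnitude |∇z| = √(a² + b²) = √(0.00109 + 0.00852) = 0.09805.
True dip = arctan(0.09805) = 5.60°, dipping toward SSE (azimuth ≈ 160°).

5.60°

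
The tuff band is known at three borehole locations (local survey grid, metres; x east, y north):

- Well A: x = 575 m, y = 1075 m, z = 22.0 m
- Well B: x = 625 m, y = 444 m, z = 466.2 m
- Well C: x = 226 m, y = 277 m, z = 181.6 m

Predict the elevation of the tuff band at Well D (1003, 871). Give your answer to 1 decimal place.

Two edge vectors: Well A→Well B = (50, -631, 444.2), Well A→Well C = (-349, -798, 159.6).
Normal n = (Well A→Well B) × (Well A→Well C) = (253764, -163005.8, -260119).
So ∂z/∂x = −n_x/n_z = 0.975569 and ∂z/∂y = −n_y/n_z = −0.626659.
Intercept c from Well A: 22 − 560.95 + 673.66 = 134.71.
At (1003, 871): z = 978.5 − 545.8 + 134.71 = 567.4 m.

567.4 m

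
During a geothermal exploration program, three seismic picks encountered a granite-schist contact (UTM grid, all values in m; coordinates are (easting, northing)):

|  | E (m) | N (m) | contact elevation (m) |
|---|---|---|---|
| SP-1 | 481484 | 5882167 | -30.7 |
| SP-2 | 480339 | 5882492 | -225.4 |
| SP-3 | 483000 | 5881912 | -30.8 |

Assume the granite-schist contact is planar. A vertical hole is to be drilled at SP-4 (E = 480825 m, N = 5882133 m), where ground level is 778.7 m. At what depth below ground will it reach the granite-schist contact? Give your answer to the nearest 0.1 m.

Let the plane be z = a·E + b·N + c.
SP-2−SP-1: −1145a + 325b = −194.7;  SP-3−SP-1: 1516a − 255b = −0.1.
Solving gives a = −0.247507784, b = −1.471065886.
Then c = -30.7 − a·481484 − b·5882167 = 8772195.55.
At (480825, 5882133): z_contact = −119007.93 − 8653005.19 + 8772195.55 = 182.42 m.
Depth below ground = 778.7 − 182.42 = 596.3 m.

596.3 m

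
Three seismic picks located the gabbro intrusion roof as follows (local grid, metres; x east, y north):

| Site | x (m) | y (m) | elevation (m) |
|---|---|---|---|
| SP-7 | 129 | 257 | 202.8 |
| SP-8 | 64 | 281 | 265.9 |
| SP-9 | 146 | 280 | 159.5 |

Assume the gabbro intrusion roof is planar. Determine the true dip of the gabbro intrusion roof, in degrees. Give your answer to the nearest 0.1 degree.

Two edge vectors: SP-7→SP-8 = (-65, 24, 63.1), SP-7→SP-9 = (17, 23, -43.3).
Normal n = (SP-7→SP-8) × (SP-7→SP-9) = (-2490.5, -1741.8, -1903).
So ∂z/∂x = −n_x/n_z = −1.30872 and ∂z/∂y = −n_y/n_z = −0.91529.
Gradient magnitude |∇z| = √(a² + b²) = √(1.71276 + 0.83776) = 1.59703.
True dip = arctan(1.59703) = 57.9°, dipping toward NE (azimuth ≈ 055°).

57.9°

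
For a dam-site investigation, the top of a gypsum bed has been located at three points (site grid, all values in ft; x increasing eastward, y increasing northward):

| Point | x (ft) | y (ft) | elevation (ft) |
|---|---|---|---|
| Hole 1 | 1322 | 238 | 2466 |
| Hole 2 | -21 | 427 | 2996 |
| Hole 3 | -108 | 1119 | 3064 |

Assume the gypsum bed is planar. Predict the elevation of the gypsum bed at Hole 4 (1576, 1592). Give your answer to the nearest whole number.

2435 ft

Let the plane be z = a·x + b·y + c.
Hole 2−Hole 1: −1343a + 189b = 530;  Hole 3−Hole 1: −1430a + 881b = 598.
Solving gives a = −0.38767, b = 0.04953.
Then c = 2466 − a·1322 − b·238 = 2966.71.
At (1576, 1592): z = −611.0 + 78.8 + 2966.71 = 2434.6 ft.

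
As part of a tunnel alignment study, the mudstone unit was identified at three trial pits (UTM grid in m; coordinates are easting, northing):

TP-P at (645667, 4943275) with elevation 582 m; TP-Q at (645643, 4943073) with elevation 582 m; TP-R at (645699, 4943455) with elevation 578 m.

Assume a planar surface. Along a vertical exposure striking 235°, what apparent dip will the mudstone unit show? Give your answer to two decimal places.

Let the plane be z = a·easting + b·northing + c.
TP-Q−TP-P: −24a − 202b = 0;  TP-R−TP-P: 32a + 180b = −4.
Solving gives a = −0.37687, b = 0.04478.
Unit vector along 235° is (sin 235°, cos 235°) = (-0.8192, -0.5736).
Slope in that direction = a·(-0.8192) + b·(-0.5736) = 0.28303.
Apparent dip = arctan|0.28303| = 15.80° (true dip is 20.8°, so apparent ≤ true as expected).

15.80°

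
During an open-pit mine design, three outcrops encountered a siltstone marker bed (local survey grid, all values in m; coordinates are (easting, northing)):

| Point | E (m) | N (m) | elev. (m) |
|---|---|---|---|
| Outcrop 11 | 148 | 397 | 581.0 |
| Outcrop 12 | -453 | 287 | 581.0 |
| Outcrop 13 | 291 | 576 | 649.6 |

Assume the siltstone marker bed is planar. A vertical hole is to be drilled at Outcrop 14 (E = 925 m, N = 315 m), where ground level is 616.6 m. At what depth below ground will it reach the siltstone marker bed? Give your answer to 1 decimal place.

Let the plane be z = a·E + b·N + c.
Outcrop 12−Outcrop 11: −601a − 110b = 0;  Outcrop 13−Outcrop 11: 143a + 179b = 68.6.
Solving gives a = −0.08216, b = 0.44887.
Then c = 581 − a·148 − b·397 = 414.96.
At (925, 315): z_contact = −75.99 + 141.40 + 414.96 = 480.36 m.
Depth below ground = 616.6 − 480.36 = 136.2 m.

136.2 m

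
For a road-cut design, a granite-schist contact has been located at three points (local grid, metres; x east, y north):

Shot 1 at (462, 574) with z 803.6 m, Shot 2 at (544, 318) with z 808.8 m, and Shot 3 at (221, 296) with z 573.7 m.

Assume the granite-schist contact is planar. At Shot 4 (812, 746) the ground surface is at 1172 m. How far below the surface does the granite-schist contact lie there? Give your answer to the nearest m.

Let the plane be z = a·x + b·y + c.
Shot 2−Shot 1: 82a − 256b = 5.2;  Shot 3−Shot 1: −241a − 278b = −229.9.
Solving gives a = 0.71368, b = 0.20829.
Then c = 803.6 − a·462 − b·574 = 354.32.
At (812, 746): z_contact = 579.5 + 155.4 + 354.32 = 1089.2 m.
Depth below ground = 1172 − 1089.2 = 83 m.

83 m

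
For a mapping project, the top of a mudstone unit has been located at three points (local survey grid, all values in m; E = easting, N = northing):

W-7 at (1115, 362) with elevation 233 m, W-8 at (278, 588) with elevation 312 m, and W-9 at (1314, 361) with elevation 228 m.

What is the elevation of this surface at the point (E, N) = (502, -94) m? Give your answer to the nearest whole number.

128 m

Two edge vectors: W-7→W-8 = (-837, 226, 79), W-7→W-9 = (199, -1, -5).
Normal n = (W-7→W-8) × (W-7→W-9) = (-1051, 11536, -44137).
So ∂z/∂E = −n_x/n_z = −0.02381 and ∂z/∂N = −n_y/n_z = 0.26137.
Intercept c from W-7: 233 + 26.55 − 94.62 = 164.94.
At (502, -94): z = −12.0 − 24.6 + 164.94 = 128.4 m.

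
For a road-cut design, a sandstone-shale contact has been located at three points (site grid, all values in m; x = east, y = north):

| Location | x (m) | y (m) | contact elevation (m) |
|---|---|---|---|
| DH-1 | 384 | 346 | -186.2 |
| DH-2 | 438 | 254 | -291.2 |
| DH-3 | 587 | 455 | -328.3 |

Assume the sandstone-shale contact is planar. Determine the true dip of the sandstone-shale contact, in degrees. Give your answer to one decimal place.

48.8°

Let the plane be z = a·x + b·y + c.
DH-2−DH-1: 54a − 92b = −105;  DH-3−DH-1: 203a + 109b = −142.1.
Solving gives a = −0.99822, b = 0.55539.
Gradient magnitude |∇z| = √(a² + b²) = √(0.99644 + 0.30846) = 1.14232.
True dip = arctan(1.14232) = 48.8°, dipping toward ESE (azimuth ≈ 119°).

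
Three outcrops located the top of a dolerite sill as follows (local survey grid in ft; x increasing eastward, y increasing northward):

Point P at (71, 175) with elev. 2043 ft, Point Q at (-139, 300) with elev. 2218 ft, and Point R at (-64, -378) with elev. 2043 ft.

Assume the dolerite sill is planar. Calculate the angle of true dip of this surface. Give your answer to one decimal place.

36.8°

Let the plane be z = a·x + b·y + c.
Point Q−Point P: −210a + 125b = 175;  Point R−Point P: −135a − 553b = 0.
Solving gives a = −0.72760, b = 0.17762.
Gradient magnitude |∇z| = √(a² + b²) = √(0.52941 + 0.03155) = 0.74897.
True dip = arctan(0.74897) = 36.8°, dipping toward ESE (azimuth ≈ 104°).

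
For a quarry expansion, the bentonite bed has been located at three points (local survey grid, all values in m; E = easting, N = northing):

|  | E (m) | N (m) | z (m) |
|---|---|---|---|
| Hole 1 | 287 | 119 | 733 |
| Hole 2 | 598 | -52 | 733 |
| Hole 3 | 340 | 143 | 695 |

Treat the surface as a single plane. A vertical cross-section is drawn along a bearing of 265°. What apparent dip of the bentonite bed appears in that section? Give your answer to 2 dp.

Two edge vectors: Hole 1→Hole 2 = (311, -171, 0), Hole 1→Hole 3 = (53, 24, -38).
Normal n = (Hole 1→Hole 2) × (Hole 1→Hole 3) = (6498, 11818, 16527).
So ∂z/∂E = −n_x/n_z = −0.39317 and ∂z/∂N = −n_y/n_z = −0.71507.
Unit vector along 265° is (sin 265°, cos 265°) = (-0.9962, -0.0872).
Slope in that direction = a·(-0.9962) + b·(-0.0872) = 0.45400.
Apparent dip = arctan|0.45400| = 24.42° (true dip is 39.2°, so apparent ≤ true as expected).

24.42°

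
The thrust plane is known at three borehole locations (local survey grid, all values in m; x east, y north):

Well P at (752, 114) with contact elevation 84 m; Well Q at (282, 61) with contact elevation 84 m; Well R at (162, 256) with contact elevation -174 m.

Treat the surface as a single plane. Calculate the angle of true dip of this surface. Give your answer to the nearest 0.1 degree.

51.2°

Let the plane be z = a·x + b·y + c.
Well Q−Well P: −470a − 53b = 0;  Well R−Well P: −590a + 142b = −258.
Solving gives a = 0.13952, b = −1.23722.
Gradient magnitude |∇z| = √(a² + b²) = √(0.01946 + 1.53072) = 1.24506.
True dip = arctan(1.24506) = 51.2°, dipping toward N (azimuth ≈ 354°).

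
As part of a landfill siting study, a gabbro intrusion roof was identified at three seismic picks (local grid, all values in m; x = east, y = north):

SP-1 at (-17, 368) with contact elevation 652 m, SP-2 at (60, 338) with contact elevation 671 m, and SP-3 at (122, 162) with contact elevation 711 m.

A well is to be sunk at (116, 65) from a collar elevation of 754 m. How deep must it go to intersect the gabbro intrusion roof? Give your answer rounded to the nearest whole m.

Let the plane be z = a·x + b·y + c.
SP-2−SP-1: 77a − 30b = 19;  SP-3−SP-1: 139a − 206b = 59.
Solving gives a = 0.18337, b = −0.16268.
Then c = 652 − a·-17 − b·368 = 714.98.
At (116, 65): z_contact = 21.3 − 10.6 + 714.98 = 725.7 m.
Depth below ground = 754 − 725.7 = 28 m.

28 m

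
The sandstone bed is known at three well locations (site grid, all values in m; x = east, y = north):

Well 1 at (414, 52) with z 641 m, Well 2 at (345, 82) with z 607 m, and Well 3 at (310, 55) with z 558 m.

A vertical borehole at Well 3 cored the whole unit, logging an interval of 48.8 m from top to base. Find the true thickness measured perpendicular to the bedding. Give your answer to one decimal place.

Two edge vectors: Well 1→Well 2 = (-69, 30, -34), Well 1→Well 3 = (-104, 3, -83).
Normal n = (Well 1→Well 2) × (Well 1→Well 3) = (-2388, -2191, 2913).
So ∂z/∂x = −n_x/n_z = 0.81977 and ∂z/∂y = −n_y/n_z = 0.75215.
|∇z| = √(a²+b²) = 1.11254, so dip δ = arctan(1.11254) = 48.05°.
True thickness = vertical thickness × cos δ = 48.8 × cos 48.05° = 32.6 m.

32.6 m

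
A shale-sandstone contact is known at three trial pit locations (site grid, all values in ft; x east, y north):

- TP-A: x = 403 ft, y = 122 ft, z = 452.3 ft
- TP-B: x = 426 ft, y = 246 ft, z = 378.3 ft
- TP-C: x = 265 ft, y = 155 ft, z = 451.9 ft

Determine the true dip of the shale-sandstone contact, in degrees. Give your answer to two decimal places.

Two edge vectors: TP-A→TP-B = (23, 124, -74), TP-A→TP-C = (-138, 33, -0.4).
Normal n = (TP-A→TP-B) × (TP-A→TP-C) = (2392.4, 10221.2, 17871).
So ∂z/∂x = −n_x/n_z = −0.13387 and ∂z/∂y = −n_y/n_z = −0.57194.
Gradient magnitude |∇z| = √(a² + b²) = √(0.01792 + 0.32712) = 0.58740.
True dip = arctan(0.58740) = 30.43°, dipping toward NNE (azimuth ≈ 013°).

30.43°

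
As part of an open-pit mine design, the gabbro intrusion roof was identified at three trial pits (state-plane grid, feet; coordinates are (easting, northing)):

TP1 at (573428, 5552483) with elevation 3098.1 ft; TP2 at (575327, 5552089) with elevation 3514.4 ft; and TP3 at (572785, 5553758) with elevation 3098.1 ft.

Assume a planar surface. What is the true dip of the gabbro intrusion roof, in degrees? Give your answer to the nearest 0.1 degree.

Two edge vectors: TP1→TP2 = (1899, -394, 416.3), TP1→TP3 = (-643, 1275, 0).
Normal n = (TP1→TP2) × (TP1→TP3) = (-530782.5, -267680.9, 2167883).
So ∂z/∂E = −n_x/n_z = 0.24484 and ∂z/∂N = −n_y/n_z = 0.12348.
Gradient magnitude |∇z| = √(a² + b²) = √(0.05995 + 0.01525) = 0.27421.
True dip = arctan(0.27421) = 15.3°, dipping toward WSW (azimuth ≈ 243°).

15.3°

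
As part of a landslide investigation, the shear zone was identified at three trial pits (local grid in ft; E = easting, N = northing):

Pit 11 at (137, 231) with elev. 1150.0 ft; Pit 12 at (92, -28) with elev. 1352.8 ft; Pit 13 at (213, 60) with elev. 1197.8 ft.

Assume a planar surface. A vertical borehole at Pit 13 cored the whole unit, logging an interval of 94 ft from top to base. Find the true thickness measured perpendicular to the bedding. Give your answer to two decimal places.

Two edge vectors: Pit 11→Pit 12 = (-45, -259, 202.8), Pit 11→Pit 13 = (76, -171, 47.8).
Normal n = (Pit 11→Pit 12) × (Pit 11→Pit 13) = (22298.6, 17563.8, 27379).
So ∂z/∂E = −n_x/n_z = −0.81444 and ∂z/∂N = −n_y/n_z = −0.64151.
|∇z| = √(a²+b²) = 1.03675, so dip δ = arctan(1.03675) = 46.03°.
True thickness = vertical thickness × cos δ = 94 × cos 46.03° = 65.26 ft.

65.26 ft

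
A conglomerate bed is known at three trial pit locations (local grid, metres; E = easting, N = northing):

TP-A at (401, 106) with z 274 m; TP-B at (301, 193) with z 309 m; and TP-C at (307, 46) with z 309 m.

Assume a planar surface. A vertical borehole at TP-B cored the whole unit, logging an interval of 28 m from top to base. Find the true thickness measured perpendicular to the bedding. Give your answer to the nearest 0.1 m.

Two edge vectors: TP-A→TP-B = (-100, 87, 35), TP-A→TP-C = (-94, -60, 35).
Normal n = (TP-A→TP-B) × (TP-A→TP-C) = (5145, 210, 14178).
So ∂z/∂E = −n_x/n_z = −0.36289 and ∂z/∂N = −n_y/n_z = −0.01481.
|∇z| = √(a²+b²) = 0.36319, so dip δ = arctan(0.36319) = 19.96°.
True thickness = vertical thickness × cos δ = 28 × cos 19.96° = 26.3 m.

26.3 m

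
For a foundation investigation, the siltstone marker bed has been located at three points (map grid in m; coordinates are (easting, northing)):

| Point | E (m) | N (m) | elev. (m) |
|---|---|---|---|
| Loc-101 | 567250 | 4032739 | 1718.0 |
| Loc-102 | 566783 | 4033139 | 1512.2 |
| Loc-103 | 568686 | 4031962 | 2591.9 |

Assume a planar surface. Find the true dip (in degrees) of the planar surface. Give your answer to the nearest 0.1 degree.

Let the plane be z = a·E + b·N + c.
Loc-102−Loc-101: −467a + 400b = −205.8;  Loc-103−Loc-101: 1436a − 777b = 873.9.
Solving gives a = 0.89653, b = 0.53220.
Gradient magnitude |∇z| = √(a² + b²) = √(0.80377 + 0.28324) = 1.04260.
True dip = arctan(1.04260) = 46.2°, dipping toward WSW (azimuth ≈ 239°).

46.2°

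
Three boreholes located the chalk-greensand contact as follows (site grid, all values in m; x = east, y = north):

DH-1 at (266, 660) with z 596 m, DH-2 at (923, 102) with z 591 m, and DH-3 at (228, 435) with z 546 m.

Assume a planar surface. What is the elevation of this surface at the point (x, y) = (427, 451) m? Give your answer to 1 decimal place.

Two edge vectors: DH-1→DH-2 = (657, -558, -5), DH-1→DH-3 = (-38, -225, -50).
Normal n = (DH-1→DH-2) × (DH-1→DH-3) = (26775, 33040, -169029).
So ∂z/∂x = −n_x/n_z = 0.15840 and ∂z/∂y = −n_y/n_z = 0.19547.
Intercept c from DH-1: 596 − 42.14 − 129.01 = 424.85.
At (427, 451): z = 67.6 + 88.2 + 424.85 = 580.7 m.

580.7 m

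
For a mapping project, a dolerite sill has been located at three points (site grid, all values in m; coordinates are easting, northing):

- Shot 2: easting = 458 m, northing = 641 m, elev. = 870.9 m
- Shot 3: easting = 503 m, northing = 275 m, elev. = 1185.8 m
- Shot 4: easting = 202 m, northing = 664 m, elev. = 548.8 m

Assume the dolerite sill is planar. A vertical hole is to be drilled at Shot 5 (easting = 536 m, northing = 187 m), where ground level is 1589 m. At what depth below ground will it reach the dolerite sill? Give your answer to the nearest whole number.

Let the plane be z = a·easting + b·northing + c.
Shot 3−Shot 2: 45a − 366b = 314.9;  Shot 4−Shot 2: −256a + 23b = −322.1.
Solving gives a = 1.19409, b = −0.71357.
Then c = 870.9 − a·458 − b·641 = 781.40.
At (536, 187): z_contact = 640.0 − 133.4 + 781.40 = 1288.0 m.
Depth below ground = 1589 − 1288.0 = 301 m.

301 m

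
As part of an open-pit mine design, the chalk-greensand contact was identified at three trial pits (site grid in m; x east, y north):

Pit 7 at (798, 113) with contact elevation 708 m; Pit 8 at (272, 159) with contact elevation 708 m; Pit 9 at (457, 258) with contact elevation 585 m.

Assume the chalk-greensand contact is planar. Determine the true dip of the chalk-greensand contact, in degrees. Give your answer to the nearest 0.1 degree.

Two edge vectors: Pit 7→Pit 8 = (-526, 46, 0), Pit 7→Pit 9 = (-341, 145, -123).
Normal n = (Pit 7→Pit 8) × (Pit 7→Pit 9) = (-5658, -64698, -60584).
So ∂z/∂x = −n_x/n_z = −0.09339 and ∂z/∂y = −n_y/n_z = −1.06791.
Gradient magnitude |∇z| = √(a² + b²) = √(0.00872 + 1.14042) = 1.07198.
True dip = arctan(1.07198) = 47.0°, dipping toward N (azimuth ≈ 005°).

47.0°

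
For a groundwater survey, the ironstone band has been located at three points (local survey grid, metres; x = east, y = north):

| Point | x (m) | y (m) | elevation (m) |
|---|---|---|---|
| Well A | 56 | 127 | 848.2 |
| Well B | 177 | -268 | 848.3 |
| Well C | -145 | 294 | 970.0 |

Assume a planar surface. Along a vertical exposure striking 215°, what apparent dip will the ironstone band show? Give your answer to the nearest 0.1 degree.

Two edge vectors: Well A→Well B = (121, -395, 0.1), Well A→Well C = (-201, 167, 121.8).
Normal n = (Well A→Well B) × (Well A→Well C) = (-48127.7, -14757.9, -59188).
So ∂z/∂x = −n_x/n_z = −0.81313 and ∂z/∂y = −n_y/n_z = −0.24934.
Unit vector along 215° is (sin 215°, cos 215°) = (-0.5736, -0.8192).
Slope in that direction = a·(-0.5736) + b·(-0.8192) = 0.67064.
Apparent dip = arctan|0.67064| = 33.8° (true dip is 40.4°, so apparent ≤ true as expected).

33.8°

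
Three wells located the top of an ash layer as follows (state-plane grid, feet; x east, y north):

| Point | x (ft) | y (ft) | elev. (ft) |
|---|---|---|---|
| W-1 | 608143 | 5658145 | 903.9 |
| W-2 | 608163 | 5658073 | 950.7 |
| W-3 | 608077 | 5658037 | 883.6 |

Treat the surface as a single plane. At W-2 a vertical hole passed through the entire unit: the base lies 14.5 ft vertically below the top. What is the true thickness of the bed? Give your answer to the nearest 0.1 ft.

Two edge vectors: W-1→W-2 = (20, -72, 46.8), W-1→W-3 = (-66, -108, -20.3).
Normal n = (W-1→W-2) × (W-1→W-3) = (6516, -2682.8, -6912).
So ∂z/∂x = −n_x/n_z = 0.94271 and ∂z/∂y = −n_y/n_z = −0.38814.
|∇z| = √(a²+b²) = 1.01948, so dip δ = arctan(1.01948) = 45.55°.
True thickness = vertical thickness × cos δ = 14.5 × cos 45.55° = 10.2 ft.

10.2 ft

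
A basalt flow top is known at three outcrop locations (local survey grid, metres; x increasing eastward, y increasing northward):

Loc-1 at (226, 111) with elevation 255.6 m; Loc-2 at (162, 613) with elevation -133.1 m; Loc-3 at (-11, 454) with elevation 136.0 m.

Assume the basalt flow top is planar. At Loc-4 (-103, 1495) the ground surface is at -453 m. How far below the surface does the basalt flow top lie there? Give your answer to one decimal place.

Let the plane be z = a·x + b·y + c.
Loc-2−Loc-1: −64a + 502b = −388.7;  Loc-3−Loc-1: −237a + 343b = −119.6.
Solving gives a = −0.755343, b = −0.870602.
Then c = 255.6 − a·226 − b·111 = 522.94.
At (-103, 1495): z_contact = 77.80 − 1301.55 + 522.94 = -700.80 m.
Depth below ground = -453 − (-700.80) = 247.8 m.

247.8 m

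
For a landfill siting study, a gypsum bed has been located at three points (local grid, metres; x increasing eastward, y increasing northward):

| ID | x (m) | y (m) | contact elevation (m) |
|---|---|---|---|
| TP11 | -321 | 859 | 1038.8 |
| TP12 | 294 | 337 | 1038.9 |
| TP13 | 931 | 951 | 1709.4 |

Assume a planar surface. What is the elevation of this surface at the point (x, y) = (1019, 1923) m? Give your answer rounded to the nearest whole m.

Two edge vectors: TP11→TP12 = (615, -522, 0.1), TP11→TP13 = (1252, 92, 670.6).
Normal n = (TP11→TP12) × (TP11→TP13) = (-350062.4, -412293.8, 710124).
So ∂z/∂x = −n_x/n_z = 0.49296 and ∂z/∂y = −n_y/n_z = 0.58059.
Intercept c from TP11: 1038.8 + 158.24 − 498.73 = 698.31.
At (1019, 1923): z = 502.3 + 1116.5 + 698.31 = 2317.1 m.

2317 m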